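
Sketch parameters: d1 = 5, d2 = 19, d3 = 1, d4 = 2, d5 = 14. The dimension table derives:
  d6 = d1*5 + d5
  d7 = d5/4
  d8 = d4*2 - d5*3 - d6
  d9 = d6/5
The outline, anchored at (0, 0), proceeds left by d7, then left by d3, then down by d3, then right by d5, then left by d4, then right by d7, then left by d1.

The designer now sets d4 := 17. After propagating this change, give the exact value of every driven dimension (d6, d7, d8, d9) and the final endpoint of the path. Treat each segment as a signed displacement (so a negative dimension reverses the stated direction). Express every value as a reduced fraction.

d6 = 39
d7 = 7/2
d8 = -47
d9 = 39/5
endpoint = (-9, -1)

Apply edit: d4 := 17
  d6 = d1*5 + d5 = 39
  d7 = d5/4 = 7/2
  d8 = d4*2 - d5*3 - d6 = -47
  d9 = d6/5 = 39/5
Walk from origin (0, 0):
  seg 1: left by d7 = 7/2 → (-7/2, 0)
  seg 2: left by d3 = 1 → (-9/2, 0)
  seg 3: down by d3 = 1 → (-9/2, -1)
  seg 4: right by d5 = 14 → (19/2, -1)
  seg 5: left by d4 = 17 → (-15/2, -1)
  seg 6: right by d7 = 7/2 → (-4, -1)
  seg 7: left by d1 = 5 → (-9, -1)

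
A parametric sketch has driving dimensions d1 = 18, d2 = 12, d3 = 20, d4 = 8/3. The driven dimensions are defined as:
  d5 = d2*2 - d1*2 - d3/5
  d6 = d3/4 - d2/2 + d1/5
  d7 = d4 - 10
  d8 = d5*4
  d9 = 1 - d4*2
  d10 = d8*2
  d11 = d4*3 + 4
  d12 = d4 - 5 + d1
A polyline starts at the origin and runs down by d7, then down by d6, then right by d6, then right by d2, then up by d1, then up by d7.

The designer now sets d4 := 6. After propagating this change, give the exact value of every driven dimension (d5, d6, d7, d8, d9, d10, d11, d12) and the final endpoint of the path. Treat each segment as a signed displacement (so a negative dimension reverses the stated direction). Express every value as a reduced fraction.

Apply edit: d4 := 6
  d5 = d2*2 - d1*2 - d3/5 = -16
  d6 = d3/4 - d2/2 + d1/5 = 13/5
  d7 = d4 - 10 = -4
  d8 = d5*4 = -64
  d9 = 1 - d4*2 = -11
  d10 = d8*2 = -128
  d11 = d4*3 + 4 = 22
  d12 = d4 - 5 + d1 = 19
Walk from origin (0, 0):
  seg 1: down by d7 = -4 → (0, 4)
  seg 2: down by d6 = 13/5 → (0, 7/5)
  seg 3: right by d6 = 13/5 → (13/5, 7/5)
  seg 4: right by d2 = 12 → (73/5, 7/5)
  seg 5: up by d1 = 18 → (73/5, 97/5)
  seg 6: up by d7 = -4 → (73/5, 77/5)

d5 = -16
d6 = 13/5
d7 = -4
d8 = -64
d9 = -11
d10 = -128
d11 = 22
d12 = 19
endpoint = (73/5, 77/5)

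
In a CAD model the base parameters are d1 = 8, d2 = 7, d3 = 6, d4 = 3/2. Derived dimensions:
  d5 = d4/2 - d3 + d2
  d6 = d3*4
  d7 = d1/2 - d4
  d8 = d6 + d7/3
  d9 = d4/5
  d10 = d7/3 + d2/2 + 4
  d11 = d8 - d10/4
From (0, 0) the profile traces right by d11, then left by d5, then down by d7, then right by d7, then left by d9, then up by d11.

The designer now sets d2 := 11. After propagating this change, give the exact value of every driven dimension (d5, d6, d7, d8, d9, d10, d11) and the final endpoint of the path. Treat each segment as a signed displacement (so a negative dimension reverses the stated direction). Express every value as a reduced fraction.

Apply edit: d2 := 11
  d5 = d4/2 - d3 + d2 = 23/4
  d6 = d3*4 = 24
  d7 = d1/2 - d4 = 5/2
  d8 = d6 + d7/3 = 149/6
  d9 = d4/5 = 3/10
  d10 = d7/3 + d2/2 + 4 = 31/3
  d11 = d8 - d10/4 = 89/4
Walk from origin (0, 0):
  seg 1: right by d11 = 89/4 → (89/4, 0)
  seg 2: left by d5 = 23/4 → (33/2, 0)
  seg 3: down by d7 = 5/2 → (33/2, -5/2)
  seg 4: right by d7 = 5/2 → (19, -5/2)
  seg 5: left by d9 = 3/10 → (187/10, -5/2)
  seg 6: up by d11 = 89/4 → (187/10, 79/4)

d5 = 23/4
d6 = 24
d7 = 5/2
d8 = 149/6
d9 = 3/10
d10 = 31/3
d11 = 89/4
endpoint = (187/10, 79/4)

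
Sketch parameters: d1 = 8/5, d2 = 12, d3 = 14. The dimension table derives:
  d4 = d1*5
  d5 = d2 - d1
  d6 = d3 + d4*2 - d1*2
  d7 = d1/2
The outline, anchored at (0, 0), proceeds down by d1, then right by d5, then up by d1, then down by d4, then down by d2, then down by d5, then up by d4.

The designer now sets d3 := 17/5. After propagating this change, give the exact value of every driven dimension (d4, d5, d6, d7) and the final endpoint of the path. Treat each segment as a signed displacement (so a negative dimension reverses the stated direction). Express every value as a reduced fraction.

Apply edit: d3 := 17/5
  d4 = d1*5 = 8
  d5 = d2 - d1 = 52/5
  d6 = d3 + d4*2 - d1*2 = 81/5
  d7 = d1/2 = 4/5
Walk from origin (0, 0):
  seg 1: down by d1 = 8/5 → (0, -8/5)
  seg 2: right by d5 = 52/5 → (52/5, -8/5)
  seg 3: up by d1 = 8/5 → (52/5, 0)
  seg 4: down by d4 = 8 → (52/5, -8)
  seg 5: down by d2 = 12 → (52/5, -20)
  seg 6: down by d5 = 52/5 → (52/5, -152/5)
  seg 7: up by d4 = 8 → (52/5, -112/5)

d4 = 8
d5 = 52/5
d6 = 81/5
d7 = 4/5
endpoint = (52/5, -112/5)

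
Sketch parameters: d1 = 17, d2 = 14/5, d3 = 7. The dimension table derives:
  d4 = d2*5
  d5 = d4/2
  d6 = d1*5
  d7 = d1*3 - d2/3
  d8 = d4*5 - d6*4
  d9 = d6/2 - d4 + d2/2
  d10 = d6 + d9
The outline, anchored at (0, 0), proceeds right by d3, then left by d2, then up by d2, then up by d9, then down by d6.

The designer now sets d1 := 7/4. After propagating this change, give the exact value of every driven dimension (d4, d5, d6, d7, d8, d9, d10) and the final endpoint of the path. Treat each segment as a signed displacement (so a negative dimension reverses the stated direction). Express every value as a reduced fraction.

Apply edit: d1 := 7/4
  d4 = d2*5 = 14
  d5 = d4/2 = 7
  d6 = d1*5 = 35/4
  d7 = d1*3 - d2/3 = 259/60
  d8 = d4*5 - d6*4 = 35
  d9 = d6/2 - d4 + d2/2 = -329/40
  d10 = d6 + d9 = 21/40
Walk from origin (0, 0):
  seg 1: right by d3 = 7 → (7, 0)
  seg 2: left by d2 = 14/5 → (21/5, 0)
  seg 3: up by d2 = 14/5 → (21/5, 14/5)
  seg 4: up by d9 = -329/40 → (21/5, -217/40)
  seg 5: down by d6 = 35/4 → (21/5, -567/40)

d4 = 14
d5 = 7
d6 = 35/4
d7 = 259/60
d8 = 35
d9 = -329/40
d10 = 21/40
endpoint = (21/5, -567/40)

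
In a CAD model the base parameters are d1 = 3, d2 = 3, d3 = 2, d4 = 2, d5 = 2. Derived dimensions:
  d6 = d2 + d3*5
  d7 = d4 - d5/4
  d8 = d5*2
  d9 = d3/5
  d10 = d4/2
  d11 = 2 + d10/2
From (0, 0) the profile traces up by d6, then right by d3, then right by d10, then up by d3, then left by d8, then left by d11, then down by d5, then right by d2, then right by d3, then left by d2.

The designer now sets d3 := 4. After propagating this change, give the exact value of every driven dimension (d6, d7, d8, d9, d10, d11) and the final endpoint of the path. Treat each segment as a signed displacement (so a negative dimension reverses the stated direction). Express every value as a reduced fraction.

Apply edit: d3 := 4
  d6 = d2 + d3*5 = 23
  d7 = d4 - d5/4 = 3/2
  d8 = d5*2 = 4
  d9 = d3/5 = 4/5
  d10 = d4/2 = 1
  d11 = 2 + d10/2 = 5/2
Walk from origin (0, 0):
  seg 1: up by d6 = 23 → (0, 23)
  seg 2: right by d3 = 4 → (4, 23)
  seg 3: right by d10 = 1 → (5, 23)
  seg 4: up by d3 = 4 → (5, 27)
  seg 5: left by d8 = 4 → (1, 27)
  seg 6: left by d11 = 5/2 → (-3/2, 27)
  seg 7: down by d5 = 2 → (-3/2, 25)
  seg 8: right by d2 = 3 → (3/2, 25)
  seg 9: right by d3 = 4 → (11/2, 25)
  seg 10: left by d2 = 3 → (5/2, 25)

d6 = 23
d7 = 3/2
d8 = 4
d9 = 4/5
d10 = 1
d11 = 5/2
endpoint = (5/2, 25)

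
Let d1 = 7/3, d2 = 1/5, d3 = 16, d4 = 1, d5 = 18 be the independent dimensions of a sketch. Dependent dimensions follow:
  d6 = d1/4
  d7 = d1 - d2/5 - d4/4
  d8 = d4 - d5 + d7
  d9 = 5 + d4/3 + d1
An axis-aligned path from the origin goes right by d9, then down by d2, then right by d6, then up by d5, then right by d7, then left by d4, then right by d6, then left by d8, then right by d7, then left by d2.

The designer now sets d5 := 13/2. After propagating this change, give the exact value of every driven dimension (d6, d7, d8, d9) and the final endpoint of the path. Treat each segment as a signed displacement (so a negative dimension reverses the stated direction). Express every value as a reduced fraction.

Apply edit: d5 := 13/2
  d6 = d1/4 = 7/12
  d7 = d1 - d2/5 - d4/4 = 613/300
  d8 = d4 - d5 + d7 = -1037/300
  d9 = 5 + d4/3 + d1 = 23/3
Walk from origin (0, 0):
  seg 1: right by d9 = 23/3 → (23/3, 0)
  seg 2: down by d2 = 1/5 → (23/3, -1/5)
  seg 3: right by d6 = 7/12 → (33/4, -1/5)
  seg 4: up by d5 = 13/2 → (33/4, 63/10)
  seg 5: right by d7 = 613/300 → (772/75, 63/10)
  seg 6: left by d4 = 1 → (697/75, 63/10)
  seg 7: right by d6 = 7/12 → (2963/300, 63/10)
  seg 8: left by d8 = -1037/300 → (40/3, 63/10)
  seg 9: right by d7 = 613/300 → (4613/300, 63/10)
  seg 10: left by d2 = 1/5 → (4553/300, 63/10)

d6 = 7/12
d7 = 613/300
d8 = -1037/300
d9 = 23/3
endpoint = (4553/300, 63/10)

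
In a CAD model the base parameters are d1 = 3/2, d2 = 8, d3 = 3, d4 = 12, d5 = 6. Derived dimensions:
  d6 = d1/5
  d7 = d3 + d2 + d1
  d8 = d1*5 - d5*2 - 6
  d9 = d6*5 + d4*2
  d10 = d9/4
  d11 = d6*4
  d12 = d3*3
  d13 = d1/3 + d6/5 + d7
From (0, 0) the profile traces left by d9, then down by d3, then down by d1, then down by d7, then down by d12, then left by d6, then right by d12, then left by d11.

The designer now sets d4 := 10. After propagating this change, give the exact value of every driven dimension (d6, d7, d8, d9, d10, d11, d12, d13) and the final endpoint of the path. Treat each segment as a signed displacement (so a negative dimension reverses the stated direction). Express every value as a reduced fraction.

d6 = 3/10
d7 = 25/2
d8 = -21/2
d9 = 43/2
d10 = 43/8
d11 = 6/5
d12 = 9
d13 = 653/50
endpoint = (-14, -26)

Apply edit: d4 := 10
  d6 = d1/5 = 3/10
  d7 = d3 + d2 + d1 = 25/2
  d8 = d1*5 - d5*2 - 6 = -21/2
  d9 = d6*5 + d4*2 = 43/2
  d10 = d9/4 = 43/8
  d11 = d6*4 = 6/5
  d12 = d3*3 = 9
  d13 = d1/3 + d6/5 + d7 = 653/50
Walk from origin (0, 0):
  seg 1: left by d9 = 43/2 → (-43/2, 0)
  seg 2: down by d3 = 3 → (-43/2, -3)
  seg 3: down by d1 = 3/2 → (-43/2, -9/2)
  seg 4: down by d7 = 25/2 → (-43/2, -17)
  seg 5: down by d12 = 9 → (-43/2, -26)
  seg 6: left by d6 = 3/10 → (-109/5, -26)
  seg 7: right by d12 = 9 → (-64/5, -26)
  seg 8: left by d11 = 6/5 → (-14, -26)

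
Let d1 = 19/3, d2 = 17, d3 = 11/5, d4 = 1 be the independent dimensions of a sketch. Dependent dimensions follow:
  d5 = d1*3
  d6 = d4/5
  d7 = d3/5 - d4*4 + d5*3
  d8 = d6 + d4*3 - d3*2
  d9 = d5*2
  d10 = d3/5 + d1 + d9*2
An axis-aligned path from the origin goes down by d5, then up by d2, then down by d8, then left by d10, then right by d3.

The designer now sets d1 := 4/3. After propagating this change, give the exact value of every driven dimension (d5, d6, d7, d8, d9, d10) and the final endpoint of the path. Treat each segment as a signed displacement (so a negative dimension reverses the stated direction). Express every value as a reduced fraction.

d5 = 4
d6 = 1/5
d7 = 211/25
d8 = -6/5
d9 = 8
d10 = 1333/75
endpoint = (-1168/75, 71/5)

Apply edit: d1 := 4/3
  d5 = d1*3 = 4
  d6 = d4/5 = 1/5
  d7 = d3/5 - d4*4 + d5*3 = 211/25
  d8 = d6 + d4*3 - d3*2 = -6/5
  d9 = d5*2 = 8
  d10 = d3/5 + d1 + d9*2 = 1333/75
Walk from origin (0, 0):
  seg 1: down by d5 = 4 → (0, -4)
  seg 2: up by d2 = 17 → (0, 13)
  seg 3: down by d8 = -6/5 → (0, 71/5)
  seg 4: left by d10 = 1333/75 → (-1333/75, 71/5)
  seg 5: right by d3 = 11/5 → (-1168/75, 71/5)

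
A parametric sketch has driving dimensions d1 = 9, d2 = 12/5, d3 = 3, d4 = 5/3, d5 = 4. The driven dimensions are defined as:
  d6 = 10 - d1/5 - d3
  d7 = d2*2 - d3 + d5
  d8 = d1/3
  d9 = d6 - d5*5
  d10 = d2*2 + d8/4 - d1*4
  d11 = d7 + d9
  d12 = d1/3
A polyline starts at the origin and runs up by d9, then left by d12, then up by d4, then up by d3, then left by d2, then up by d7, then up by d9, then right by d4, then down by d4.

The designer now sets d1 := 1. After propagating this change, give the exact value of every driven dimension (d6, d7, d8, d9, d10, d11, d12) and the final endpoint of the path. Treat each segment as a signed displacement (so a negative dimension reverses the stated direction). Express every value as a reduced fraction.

d6 = 34/5
d7 = 29/5
d8 = 1/3
d9 = -66/5
d10 = 53/60
d11 = -37/5
d12 = 1/3
endpoint = (-16/15, -88/5)

Apply edit: d1 := 1
  d6 = 10 - d1/5 - d3 = 34/5
  d7 = d2*2 - d3 + d5 = 29/5
  d8 = d1/3 = 1/3
  d9 = d6 - d5*5 = -66/5
  d10 = d2*2 + d8/4 - d1*4 = 53/60
  d11 = d7 + d9 = -37/5
  d12 = d1/3 = 1/3
Walk from origin (0, 0):
  seg 1: up by d9 = -66/5 → (0, -66/5)
  seg 2: left by d12 = 1/3 → (-1/3, -66/5)
  seg 3: up by d4 = 5/3 → (-1/3, -173/15)
  seg 4: up by d3 = 3 → (-1/3, -128/15)
  seg 5: left by d2 = 12/5 → (-41/15, -128/15)
  seg 6: up by d7 = 29/5 → (-41/15, -41/15)
  seg 7: up by d9 = -66/5 → (-41/15, -239/15)
  seg 8: right by d4 = 5/3 → (-16/15, -239/15)
  seg 9: down by d4 = 5/3 → (-16/15, -88/5)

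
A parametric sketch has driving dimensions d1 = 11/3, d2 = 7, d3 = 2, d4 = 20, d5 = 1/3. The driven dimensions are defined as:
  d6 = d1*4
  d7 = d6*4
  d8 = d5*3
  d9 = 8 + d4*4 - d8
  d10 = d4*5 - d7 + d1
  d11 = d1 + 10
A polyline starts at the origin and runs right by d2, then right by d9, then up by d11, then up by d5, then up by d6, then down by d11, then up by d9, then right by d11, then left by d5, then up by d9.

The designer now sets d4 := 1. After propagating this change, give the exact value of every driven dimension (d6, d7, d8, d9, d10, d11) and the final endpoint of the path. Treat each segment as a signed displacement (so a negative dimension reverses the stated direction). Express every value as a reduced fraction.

d6 = 44/3
d7 = 176/3
d8 = 1
d9 = 11
d10 = -50
d11 = 41/3
endpoint = (94/3, 37)

Apply edit: d4 := 1
  d6 = d1*4 = 44/3
  d7 = d6*4 = 176/3
  d8 = d5*3 = 1
  d9 = 8 + d4*4 - d8 = 11
  d10 = d4*5 - d7 + d1 = -50
  d11 = d1 + 10 = 41/3
Walk from origin (0, 0):
  seg 1: right by d2 = 7 → (7, 0)
  seg 2: right by d9 = 11 → (18, 0)
  seg 3: up by d11 = 41/3 → (18, 41/3)
  seg 4: up by d5 = 1/3 → (18, 14)
  seg 5: up by d6 = 44/3 → (18, 86/3)
  seg 6: down by d11 = 41/3 → (18, 15)
  seg 7: up by d9 = 11 → (18, 26)
  seg 8: right by d11 = 41/3 → (95/3, 26)
  seg 9: left by d5 = 1/3 → (94/3, 26)
  seg 10: up by d9 = 11 → (94/3, 37)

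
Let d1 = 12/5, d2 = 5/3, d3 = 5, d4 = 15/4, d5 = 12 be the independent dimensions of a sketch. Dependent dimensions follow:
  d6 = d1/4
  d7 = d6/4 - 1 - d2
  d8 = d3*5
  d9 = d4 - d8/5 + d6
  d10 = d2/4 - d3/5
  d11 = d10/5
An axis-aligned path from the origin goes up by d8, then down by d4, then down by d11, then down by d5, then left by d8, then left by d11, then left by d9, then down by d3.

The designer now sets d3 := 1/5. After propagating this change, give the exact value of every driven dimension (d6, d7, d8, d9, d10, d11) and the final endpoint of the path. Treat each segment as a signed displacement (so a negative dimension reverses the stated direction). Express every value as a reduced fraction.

d6 = 3/5
d7 = -151/60
d8 = 1
d9 = 83/20
d10 = 113/300
d11 = 113/1500
endpoint = (-3919/750, -11269/750)

Apply edit: d3 := 1/5
  d6 = d1/4 = 3/5
  d7 = d6/4 - 1 - d2 = -151/60
  d8 = d3*5 = 1
  d9 = d4 - d8/5 + d6 = 83/20
  d10 = d2/4 - d3/5 = 113/300
  d11 = d10/5 = 113/1500
Walk from origin (0, 0):
  seg 1: up by d8 = 1 → (0, 1)
  seg 2: down by d4 = 15/4 → (0, -11/4)
  seg 3: down by d11 = 113/1500 → (0, -2119/750)
  seg 4: down by d5 = 12 → (0, -11119/750)
  seg 5: left by d8 = 1 → (-1, -11119/750)
  seg 6: left by d11 = 113/1500 → (-1613/1500, -11119/750)
  seg 7: left by d9 = 83/20 → (-3919/750, -11119/750)
  seg 8: down by d3 = 1/5 → (-3919/750, -11269/750)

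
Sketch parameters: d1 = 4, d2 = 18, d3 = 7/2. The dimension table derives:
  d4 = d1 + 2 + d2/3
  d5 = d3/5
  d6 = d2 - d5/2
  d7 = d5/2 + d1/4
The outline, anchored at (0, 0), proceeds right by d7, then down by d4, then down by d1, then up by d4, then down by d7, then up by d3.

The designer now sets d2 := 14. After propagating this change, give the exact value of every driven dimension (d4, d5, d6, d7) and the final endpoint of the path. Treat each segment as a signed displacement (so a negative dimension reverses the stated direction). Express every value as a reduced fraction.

Apply edit: d2 := 14
  d4 = d1 + 2 + d2/3 = 32/3
  d5 = d3/5 = 7/10
  d6 = d2 - d5/2 = 273/20
  d7 = d5/2 + d1/4 = 27/20
Walk from origin (0, 0):
  seg 1: right by d7 = 27/20 → (27/20, 0)
  seg 2: down by d4 = 32/3 → (27/20, -32/3)
  seg 3: down by d1 = 4 → (27/20, -44/3)
  seg 4: up by d4 = 32/3 → (27/20, -4)
  seg 5: down by d7 = 27/20 → (27/20, -107/20)
  seg 6: up by d3 = 7/2 → (27/20, -37/20)

d4 = 32/3
d5 = 7/10
d6 = 273/20
d7 = 27/20
endpoint = (27/20, -37/20)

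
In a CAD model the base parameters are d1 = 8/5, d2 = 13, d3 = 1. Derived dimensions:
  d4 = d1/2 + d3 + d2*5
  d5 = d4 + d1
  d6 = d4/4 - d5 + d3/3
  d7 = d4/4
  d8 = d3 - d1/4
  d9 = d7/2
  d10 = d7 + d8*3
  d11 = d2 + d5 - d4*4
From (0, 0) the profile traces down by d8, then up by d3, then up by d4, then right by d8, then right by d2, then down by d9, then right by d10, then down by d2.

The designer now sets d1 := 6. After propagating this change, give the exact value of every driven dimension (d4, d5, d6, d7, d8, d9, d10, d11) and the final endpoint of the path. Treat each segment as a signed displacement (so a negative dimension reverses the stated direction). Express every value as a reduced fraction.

Apply edit: d1 := 6
  d4 = d1/2 + d3 + d2*5 = 69
  d5 = d4 + d1 = 75
  d6 = d4/4 - d5 + d3/3 = -689/12
  d7 = d4/4 = 69/4
  d8 = d3 - d1/4 = -1/2
  d9 = d7/2 = 69/8
  d10 = d7 + d8*3 = 63/4
  d11 = d2 + d5 - d4*4 = -188
Walk from origin (0, 0):
  seg 1: down by d8 = -1/2 → (0, 1/2)
  seg 2: up by d3 = 1 → (0, 3/2)
  seg 3: up by d4 = 69 → (0, 141/2)
  seg 4: right by d8 = -1/2 → (-1/2, 141/2)
  seg 5: right by d2 = 13 → (25/2, 141/2)
  seg 6: down by d9 = 69/8 → (25/2, 495/8)
  seg 7: right by d10 = 63/4 → (113/4, 495/8)
  seg 8: down by d2 = 13 → (113/4, 391/8)

d4 = 69
d5 = 75
d6 = -689/12
d7 = 69/4
d8 = -1/2
d9 = 69/8
d10 = 63/4
d11 = -188
endpoint = (113/4, 391/8)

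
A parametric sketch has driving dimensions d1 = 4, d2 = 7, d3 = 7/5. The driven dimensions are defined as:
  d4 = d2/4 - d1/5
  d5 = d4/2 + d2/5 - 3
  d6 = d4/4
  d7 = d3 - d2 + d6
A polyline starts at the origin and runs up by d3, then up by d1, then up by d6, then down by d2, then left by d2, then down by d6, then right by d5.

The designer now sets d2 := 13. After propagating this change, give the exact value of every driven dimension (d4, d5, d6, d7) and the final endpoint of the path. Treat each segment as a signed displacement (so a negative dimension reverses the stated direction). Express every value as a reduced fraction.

d4 = 49/20
d5 = 33/40
d6 = 49/80
d7 = -879/80
endpoint = (-487/40, -38/5)

Apply edit: d2 := 13
  d4 = d2/4 - d1/5 = 49/20
  d5 = d4/2 + d2/5 - 3 = 33/40
  d6 = d4/4 = 49/80
  d7 = d3 - d2 + d6 = -879/80
Walk from origin (0, 0):
  seg 1: up by d3 = 7/5 → (0, 7/5)
  seg 2: up by d1 = 4 → (0, 27/5)
  seg 3: up by d6 = 49/80 → (0, 481/80)
  seg 4: down by d2 = 13 → (0, -559/80)
  seg 5: left by d2 = 13 → (-13, -559/80)
  seg 6: down by d6 = 49/80 → (-13, -38/5)
  seg 7: right by d5 = 33/40 → (-487/40, -38/5)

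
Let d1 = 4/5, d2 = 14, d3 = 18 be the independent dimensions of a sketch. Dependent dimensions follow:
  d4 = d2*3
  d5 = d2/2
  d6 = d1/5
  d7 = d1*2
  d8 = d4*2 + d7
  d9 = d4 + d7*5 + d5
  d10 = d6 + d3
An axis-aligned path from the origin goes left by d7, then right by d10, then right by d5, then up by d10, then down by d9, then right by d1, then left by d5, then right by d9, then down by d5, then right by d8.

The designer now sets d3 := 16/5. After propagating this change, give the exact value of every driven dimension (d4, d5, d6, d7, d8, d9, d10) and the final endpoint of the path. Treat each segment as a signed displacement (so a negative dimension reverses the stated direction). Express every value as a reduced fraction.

Apply edit: d3 := 16/5
  d4 = d2*3 = 42
  d5 = d2/2 = 7
  d6 = d1/5 = 4/25
  d7 = d1*2 = 8/5
  d8 = d4*2 + d7 = 428/5
  d9 = d4 + d7*5 + d5 = 57
  d10 = d6 + d3 = 84/25
Walk from origin (0, 0):
  seg 1: left by d7 = 8/5 → (-8/5, 0)
  seg 2: right by d10 = 84/25 → (44/25, 0)
  seg 3: right by d5 = 7 → (219/25, 0)
  seg 4: up by d10 = 84/25 → (219/25, 84/25)
  seg 5: down by d9 = 57 → (219/25, -1341/25)
  seg 6: right by d1 = 4/5 → (239/25, -1341/25)
  seg 7: left by d5 = 7 → (64/25, -1341/25)
  seg 8: right by d9 = 57 → (1489/25, -1341/25)
  seg 9: down by d5 = 7 → (1489/25, -1516/25)
  seg 10: right by d8 = 428/5 → (3629/25, -1516/25)

d4 = 42
d5 = 7
d6 = 4/25
d7 = 8/5
d8 = 428/5
d9 = 57
d10 = 84/25
endpoint = (3629/25, -1516/25)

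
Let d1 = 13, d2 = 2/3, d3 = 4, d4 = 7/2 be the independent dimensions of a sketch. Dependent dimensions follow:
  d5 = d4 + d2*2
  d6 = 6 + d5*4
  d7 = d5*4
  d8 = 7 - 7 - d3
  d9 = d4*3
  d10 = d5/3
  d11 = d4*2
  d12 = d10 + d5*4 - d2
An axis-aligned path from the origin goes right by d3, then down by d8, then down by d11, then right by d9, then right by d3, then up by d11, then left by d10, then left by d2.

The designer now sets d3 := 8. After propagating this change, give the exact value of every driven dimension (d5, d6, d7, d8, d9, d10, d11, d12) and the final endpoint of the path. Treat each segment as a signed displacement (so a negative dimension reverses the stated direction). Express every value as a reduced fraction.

Apply edit: d3 := 8
  d5 = d4 + d2*2 = 29/6
  d6 = 6 + d5*4 = 76/3
  d7 = d5*4 = 58/3
  d8 = 7 - 7 - d3 = -8
  d9 = d4*3 = 21/2
  d10 = d5/3 = 29/18
  d11 = d4*2 = 7
  d12 = d10 + d5*4 - d2 = 365/18
Walk from origin (0, 0):
  seg 1: right by d3 = 8 → (8, 0)
  seg 2: down by d8 = -8 → (8, 8)
  seg 3: down by d11 = 7 → (8, 1)
  seg 4: right by d9 = 21/2 → (37/2, 1)
  seg 5: right by d3 = 8 → (53/2, 1)
  seg 6: up by d11 = 7 → (53/2, 8)
  seg 7: left by d10 = 29/18 → (224/9, 8)
  seg 8: left by d2 = 2/3 → (218/9, 8)

d5 = 29/6
d6 = 76/3
d7 = 58/3
d8 = -8
d9 = 21/2
d10 = 29/18
d11 = 7
d12 = 365/18
endpoint = (218/9, 8)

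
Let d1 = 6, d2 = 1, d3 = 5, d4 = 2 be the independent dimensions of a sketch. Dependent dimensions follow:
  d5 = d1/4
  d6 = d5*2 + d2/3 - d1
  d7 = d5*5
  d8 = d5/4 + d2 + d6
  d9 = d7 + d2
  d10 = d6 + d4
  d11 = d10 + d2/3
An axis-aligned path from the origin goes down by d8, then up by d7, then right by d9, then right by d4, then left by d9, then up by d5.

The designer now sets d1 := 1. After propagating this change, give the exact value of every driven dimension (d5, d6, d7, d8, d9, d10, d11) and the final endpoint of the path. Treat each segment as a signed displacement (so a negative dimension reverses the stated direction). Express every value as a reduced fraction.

Apply edit: d1 := 1
  d5 = d1/4 = 1/4
  d6 = d5*2 + d2/3 - d1 = -1/6
  d7 = d5*5 = 5/4
  d8 = d5/4 + d2 + d6 = 43/48
  d9 = d7 + d2 = 9/4
  d10 = d6 + d4 = 11/6
  d11 = d10 + d2/3 = 13/6
Walk from origin (0, 0):
  seg 1: down by d8 = 43/48 → (0, -43/48)
  seg 2: up by d7 = 5/4 → (0, 17/48)
  seg 3: right by d9 = 9/4 → (9/4, 17/48)
  seg 4: right by d4 = 2 → (17/4, 17/48)
  seg 5: left by d9 = 9/4 → (2, 17/48)
  seg 6: up by d5 = 1/4 → (2, 29/48)

d5 = 1/4
d6 = -1/6
d7 = 5/4
d8 = 43/48
d9 = 9/4
d10 = 11/6
d11 = 13/6
endpoint = (2, 29/48)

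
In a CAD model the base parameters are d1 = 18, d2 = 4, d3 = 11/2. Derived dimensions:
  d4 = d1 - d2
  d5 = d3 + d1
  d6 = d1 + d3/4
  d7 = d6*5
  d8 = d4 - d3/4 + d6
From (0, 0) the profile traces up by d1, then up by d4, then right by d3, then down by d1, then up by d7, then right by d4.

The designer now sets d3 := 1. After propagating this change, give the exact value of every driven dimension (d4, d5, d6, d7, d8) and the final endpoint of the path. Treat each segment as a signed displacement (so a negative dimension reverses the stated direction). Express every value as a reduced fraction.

Apply edit: d3 := 1
  d4 = d1 - d2 = 14
  d5 = d3 + d1 = 19
  d6 = d1 + d3/4 = 73/4
  d7 = d6*5 = 365/4
  d8 = d4 - d3/4 + d6 = 32
Walk from origin (0, 0):
  seg 1: up by d1 = 18 → (0, 18)
  seg 2: up by d4 = 14 → (0, 32)
  seg 3: right by d3 = 1 → (1, 32)
  seg 4: down by d1 = 18 → (1, 14)
  seg 5: up by d7 = 365/4 → (1, 421/4)
  seg 6: right by d4 = 14 → (15, 421/4)

d4 = 14
d5 = 19
d6 = 73/4
d7 = 365/4
d8 = 32
endpoint = (15, 421/4)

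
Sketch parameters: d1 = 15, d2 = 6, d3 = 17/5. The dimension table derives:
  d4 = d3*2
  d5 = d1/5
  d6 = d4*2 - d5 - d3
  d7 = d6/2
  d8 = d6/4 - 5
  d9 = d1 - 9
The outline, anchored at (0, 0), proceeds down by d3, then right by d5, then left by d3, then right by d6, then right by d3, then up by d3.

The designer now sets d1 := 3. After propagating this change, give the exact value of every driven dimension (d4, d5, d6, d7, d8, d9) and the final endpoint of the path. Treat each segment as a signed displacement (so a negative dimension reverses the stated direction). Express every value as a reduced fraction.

Apply edit: d1 := 3
  d4 = d3*2 = 34/5
  d5 = d1/5 = 3/5
  d6 = d4*2 - d5 - d3 = 48/5
  d7 = d6/2 = 24/5
  d8 = d6/4 - 5 = -13/5
  d9 = d1 - 9 = -6
Walk from origin (0, 0):
  seg 1: down by d3 = 17/5 → (0, -17/5)
  seg 2: right by d5 = 3/5 → (3/5, -17/5)
  seg 3: left by d3 = 17/5 → (-14/5, -17/5)
  seg 4: right by d6 = 48/5 → (34/5, -17/5)
  seg 5: right by d3 = 17/5 → (51/5, -17/5)
  seg 6: up by d3 = 17/5 → (51/5, 0)

d4 = 34/5
d5 = 3/5
d6 = 48/5
d7 = 24/5
d8 = -13/5
d9 = -6
endpoint = (51/5, 0)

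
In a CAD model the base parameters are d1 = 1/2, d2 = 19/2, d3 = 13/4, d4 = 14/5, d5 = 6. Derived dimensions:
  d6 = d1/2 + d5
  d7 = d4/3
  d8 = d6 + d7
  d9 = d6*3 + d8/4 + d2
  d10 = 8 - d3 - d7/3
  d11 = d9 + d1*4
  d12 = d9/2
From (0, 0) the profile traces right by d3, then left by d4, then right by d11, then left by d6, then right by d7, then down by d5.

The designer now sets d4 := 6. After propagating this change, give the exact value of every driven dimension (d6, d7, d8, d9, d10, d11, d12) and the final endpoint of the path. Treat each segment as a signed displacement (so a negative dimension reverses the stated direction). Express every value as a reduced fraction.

Apply edit: d4 := 6
  d6 = d1/2 + d5 = 25/4
  d7 = d4/3 = 2
  d8 = d6 + d7 = 33/4
  d9 = d6*3 + d8/4 + d2 = 485/16
  d10 = 8 - d3 - d7/3 = 49/12
  d11 = d9 + d1*4 = 517/16
  d12 = d9/2 = 485/32
Walk from origin (0, 0):
  seg 1: right by d3 = 13/4 → (13/4, 0)
  seg 2: left by d4 = 6 → (-11/4, 0)
  seg 3: right by d11 = 517/16 → (473/16, 0)
  seg 4: left by d6 = 25/4 → (373/16, 0)
  seg 5: right by d7 = 2 → (405/16, 0)
  seg 6: down by d5 = 6 → (405/16, -6)

d6 = 25/4
d7 = 2
d8 = 33/4
d9 = 485/16
d10 = 49/12
d11 = 517/16
d12 = 485/32
endpoint = (405/16, -6)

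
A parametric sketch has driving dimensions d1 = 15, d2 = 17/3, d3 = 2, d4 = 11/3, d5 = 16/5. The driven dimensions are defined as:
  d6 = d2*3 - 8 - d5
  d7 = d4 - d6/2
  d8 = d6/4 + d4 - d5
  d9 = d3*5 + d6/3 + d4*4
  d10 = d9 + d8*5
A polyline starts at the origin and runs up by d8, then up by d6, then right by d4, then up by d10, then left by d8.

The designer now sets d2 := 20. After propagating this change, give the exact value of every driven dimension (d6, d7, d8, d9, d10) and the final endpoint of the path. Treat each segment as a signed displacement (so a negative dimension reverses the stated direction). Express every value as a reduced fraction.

d6 = 244/5
d7 = -311/15
d8 = 38/3
d9 = 614/15
d10 = 1564/15
endpoint = (-9, 2486/15)

Apply edit: d2 := 20
  d6 = d2*3 - 8 - d5 = 244/5
  d7 = d4 - d6/2 = -311/15
  d8 = d6/4 + d4 - d5 = 38/3
  d9 = d3*5 + d6/3 + d4*4 = 614/15
  d10 = d9 + d8*5 = 1564/15
Walk from origin (0, 0):
  seg 1: up by d8 = 38/3 → (0, 38/3)
  seg 2: up by d6 = 244/5 → (0, 922/15)
  seg 3: right by d4 = 11/3 → (11/3, 922/15)
  seg 4: up by d10 = 1564/15 → (11/3, 2486/15)
  seg 5: left by d8 = 38/3 → (-9, 2486/15)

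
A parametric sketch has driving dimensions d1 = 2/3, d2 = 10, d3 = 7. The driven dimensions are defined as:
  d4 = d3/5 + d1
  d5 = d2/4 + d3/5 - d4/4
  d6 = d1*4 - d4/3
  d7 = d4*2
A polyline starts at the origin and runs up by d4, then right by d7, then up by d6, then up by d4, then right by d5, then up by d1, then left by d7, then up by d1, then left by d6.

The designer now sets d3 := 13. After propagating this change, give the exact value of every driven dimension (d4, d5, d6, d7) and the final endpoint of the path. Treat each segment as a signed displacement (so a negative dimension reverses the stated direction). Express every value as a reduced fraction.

d4 = 49/15
d5 = 257/60
d6 = 71/45
d7 = 98/15
endpoint = (487/180, 85/9)

Apply edit: d3 := 13
  d4 = d3/5 + d1 = 49/15
  d5 = d2/4 + d3/5 - d4/4 = 257/60
  d6 = d1*4 - d4/3 = 71/45
  d7 = d4*2 = 98/15
Walk from origin (0, 0):
  seg 1: up by d4 = 49/15 → (0, 49/15)
  seg 2: right by d7 = 98/15 → (98/15, 49/15)
  seg 3: up by d6 = 71/45 → (98/15, 218/45)
  seg 4: up by d4 = 49/15 → (98/15, 73/9)
  seg 5: right by d5 = 257/60 → (649/60, 73/9)
  seg 6: up by d1 = 2/3 → (649/60, 79/9)
  seg 7: left by d7 = 98/15 → (257/60, 79/9)
  seg 8: up by d1 = 2/3 → (257/60, 85/9)
  seg 9: left by d6 = 71/45 → (487/180, 85/9)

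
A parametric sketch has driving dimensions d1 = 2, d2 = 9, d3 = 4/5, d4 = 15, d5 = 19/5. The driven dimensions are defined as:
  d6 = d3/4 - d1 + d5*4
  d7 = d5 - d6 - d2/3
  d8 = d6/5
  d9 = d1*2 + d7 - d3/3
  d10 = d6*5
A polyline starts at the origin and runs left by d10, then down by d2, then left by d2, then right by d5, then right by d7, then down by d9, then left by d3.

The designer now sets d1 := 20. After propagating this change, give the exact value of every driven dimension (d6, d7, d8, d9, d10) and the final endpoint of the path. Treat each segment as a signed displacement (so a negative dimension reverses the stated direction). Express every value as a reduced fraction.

Apply edit: d1 := 20
  d6 = d3/4 - d1 + d5*4 = -23/5
  d7 = d5 - d6 - d2/3 = 27/5
  d8 = d6/5 = -23/25
  d9 = d1*2 + d7 - d3/3 = 677/15
  d10 = d6*5 = -23
Walk from origin (0, 0):
  seg 1: left by d10 = -23 → (23, 0)
  seg 2: down by d2 = 9 → (23, -9)
  seg 3: left by d2 = 9 → (14, -9)
  seg 4: right by d5 = 19/5 → (89/5, -9)
  seg 5: right by d7 = 27/5 → (116/5, -9)
  seg 6: down by d9 = 677/15 → (116/5, -812/15)
  seg 7: left by d3 = 4/5 → (112/5, -812/15)

d6 = -23/5
d7 = 27/5
d8 = -23/25
d9 = 677/15
d10 = -23
endpoint = (112/5, -812/15)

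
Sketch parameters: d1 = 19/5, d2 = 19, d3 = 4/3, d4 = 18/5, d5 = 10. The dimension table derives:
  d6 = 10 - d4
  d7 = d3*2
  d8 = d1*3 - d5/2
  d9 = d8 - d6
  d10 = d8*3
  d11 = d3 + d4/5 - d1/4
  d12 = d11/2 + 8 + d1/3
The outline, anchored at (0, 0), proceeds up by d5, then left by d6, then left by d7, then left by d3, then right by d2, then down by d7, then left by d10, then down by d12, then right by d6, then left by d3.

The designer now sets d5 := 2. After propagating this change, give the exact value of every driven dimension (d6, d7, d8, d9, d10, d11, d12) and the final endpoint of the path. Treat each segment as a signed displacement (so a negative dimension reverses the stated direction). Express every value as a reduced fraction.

Apply edit: d5 := 2
  d6 = 10 - d4 = 32/5
  d7 = d3*2 = 8/3
  d8 = d1*3 - d5/2 = 52/5
  d9 = d8 - d6 = 4
  d10 = d8*3 = 156/5
  d11 = d3 + d4/5 - d1/4 = 331/300
  d12 = d11/2 + 8 + d1/3 = 5891/600
Walk from origin (0, 0):
  seg 1: up by d5 = 2 → (0, 2)
  seg 2: left by d6 = 32/5 → (-32/5, 2)
  seg 3: left by d7 = 8/3 → (-136/15, 2)
  seg 4: left by d3 = 4/3 → (-52/5, 2)
  seg 5: right by d2 = 19 → (43/5, 2)
  seg 6: down by d7 = 8/3 → (43/5, -2/3)
  seg 7: left by d10 = 156/5 → (-113/5, -2/3)
  seg 8: down by d12 = 5891/600 → (-113/5, -2097/200)
  seg 9: right by d6 = 32/5 → (-81/5, -2097/200)
  seg 10: left by d3 = 4/3 → (-263/15, -2097/200)

d6 = 32/5
d7 = 8/3
d8 = 52/5
d9 = 4
d10 = 156/5
d11 = 331/300
d12 = 5891/600
endpoint = (-263/15, -2097/200)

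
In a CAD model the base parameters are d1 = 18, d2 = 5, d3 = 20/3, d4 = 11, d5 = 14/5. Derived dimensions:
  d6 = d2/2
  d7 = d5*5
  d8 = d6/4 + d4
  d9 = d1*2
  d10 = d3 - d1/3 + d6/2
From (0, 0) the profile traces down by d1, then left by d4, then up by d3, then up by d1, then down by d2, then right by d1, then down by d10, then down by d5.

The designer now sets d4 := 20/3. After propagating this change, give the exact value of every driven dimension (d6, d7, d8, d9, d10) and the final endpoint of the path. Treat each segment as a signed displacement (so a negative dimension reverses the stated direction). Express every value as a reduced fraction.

d6 = 5/2
d7 = 14
d8 = 175/24
d9 = 36
d10 = 23/12
endpoint = (34/3, -61/20)

Apply edit: d4 := 20/3
  d6 = d2/2 = 5/2
  d7 = d5*5 = 14
  d8 = d6/4 + d4 = 175/24
  d9 = d1*2 = 36
  d10 = d3 - d1/3 + d6/2 = 23/12
Walk from origin (0, 0):
  seg 1: down by d1 = 18 → (0, -18)
  seg 2: left by d4 = 20/3 → (-20/3, -18)
  seg 3: up by d3 = 20/3 → (-20/3, -34/3)
  seg 4: up by d1 = 18 → (-20/3, 20/3)
  seg 5: down by d2 = 5 → (-20/3, 5/3)
  seg 6: right by d1 = 18 → (34/3, 5/3)
  seg 7: down by d10 = 23/12 → (34/3, -1/4)
  seg 8: down by d5 = 14/5 → (34/3, -61/20)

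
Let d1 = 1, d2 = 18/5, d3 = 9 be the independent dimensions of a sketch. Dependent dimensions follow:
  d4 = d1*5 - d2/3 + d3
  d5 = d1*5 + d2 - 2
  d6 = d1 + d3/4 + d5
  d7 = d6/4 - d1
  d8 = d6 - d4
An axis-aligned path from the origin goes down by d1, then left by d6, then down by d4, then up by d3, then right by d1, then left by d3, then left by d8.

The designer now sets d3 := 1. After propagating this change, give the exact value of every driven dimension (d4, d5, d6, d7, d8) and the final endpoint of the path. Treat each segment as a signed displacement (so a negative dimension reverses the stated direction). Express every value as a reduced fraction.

Apply edit: d3 := 1
  d4 = d1*5 - d2/3 + d3 = 24/5
  d5 = d1*5 + d2 - 2 = 33/5
  d6 = d1 + d3/4 + d5 = 157/20
  d7 = d6/4 - d1 = 77/80
  d8 = d6 - d4 = 61/20
Walk from origin (0, 0):
  seg 1: down by d1 = 1 → (0, -1)
  seg 2: left by d6 = 157/20 → (-157/20, -1)
  seg 3: down by d4 = 24/5 → (-157/20, -29/5)
  seg 4: up by d3 = 1 → (-157/20, -24/5)
  seg 5: right by d1 = 1 → (-137/20, -24/5)
  seg 6: left by d3 = 1 → (-157/20, -24/5)
  seg 7: left by d8 = 61/20 → (-109/10, -24/5)

d4 = 24/5
d5 = 33/5
d6 = 157/20
d7 = 77/80
d8 = 61/20
endpoint = (-109/10, -24/5)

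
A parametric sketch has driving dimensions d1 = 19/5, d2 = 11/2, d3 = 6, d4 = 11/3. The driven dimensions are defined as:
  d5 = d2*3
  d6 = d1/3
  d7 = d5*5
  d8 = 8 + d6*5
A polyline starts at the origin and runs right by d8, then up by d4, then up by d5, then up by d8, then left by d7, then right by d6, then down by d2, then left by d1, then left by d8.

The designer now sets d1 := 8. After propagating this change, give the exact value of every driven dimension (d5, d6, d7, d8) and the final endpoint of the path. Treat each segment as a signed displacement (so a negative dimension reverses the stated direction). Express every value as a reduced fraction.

d5 = 33/2
d6 = 8/3
d7 = 165/2
d8 = 64/3
endpoint = (-527/6, 36)

Apply edit: d1 := 8
  d5 = d2*3 = 33/2
  d6 = d1/3 = 8/3
  d7 = d5*5 = 165/2
  d8 = 8 + d6*5 = 64/3
Walk from origin (0, 0):
  seg 1: right by d8 = 64/3 → (64/3, 0)
  seg 2: up by d4 = 11/3 → (64/3, 11/3)
  seg 3: up by d5 = 33/2 → (64/3, 121/6)
  seg 4: up by d8 = 64/3 → (64/3, 83/2)
  seg 5: left by d7 = 165/2 → (-367/6, 83/2)
  seg 6: right by d6 = 8/3 → (-117/2, 83/2)
  seg 7: down by d2 = 11/2 → (-117/2, 36)
  seg 8: left by d1 = 8 → (-133/2, 36)
  seg 9: left by d8 = 64/3 → (-527/6, 36)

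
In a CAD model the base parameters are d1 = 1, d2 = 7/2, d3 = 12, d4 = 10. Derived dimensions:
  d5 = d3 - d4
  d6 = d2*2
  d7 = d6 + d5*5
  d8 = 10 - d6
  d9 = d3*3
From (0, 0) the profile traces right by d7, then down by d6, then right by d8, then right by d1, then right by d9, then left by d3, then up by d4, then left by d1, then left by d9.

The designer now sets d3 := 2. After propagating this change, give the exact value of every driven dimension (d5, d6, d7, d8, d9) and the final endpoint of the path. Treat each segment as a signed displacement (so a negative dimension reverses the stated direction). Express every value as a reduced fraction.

d5 = -8
d6 = 7
d7 = -33
d8 = 3
d9 = 6
endpoint = (-32, 3)

Apply edit: d3 := 2
  d5 = d3 - d4 = -8
  d6 = d2*2 = 7
  d7 = d6 + d5*5 = -33
  d8 = 10 - d6 = 3
  d9 = d3*3 = 6
Walk from origin (0, 0):
  seg 1: right by d7 = -33 → (-33, 0)
  seg 2: down by d6 = 7 → (-33, -7)
  seg 3: right by d8 = 3 → (-30, -7)
  seg 4: right by d1 = 1 → (-29, -7)
  seg 5: right by d9 = 6 → (-23, -7)
  seg 6: left by d3 = 2 → (-25, -7)
  seg 7: up by d4 = 10 → (-25, 3)
  seg 8: left by d1 = 1 → (-26, 3)
  seg 9: left by d9 = 6 → (-32, 3)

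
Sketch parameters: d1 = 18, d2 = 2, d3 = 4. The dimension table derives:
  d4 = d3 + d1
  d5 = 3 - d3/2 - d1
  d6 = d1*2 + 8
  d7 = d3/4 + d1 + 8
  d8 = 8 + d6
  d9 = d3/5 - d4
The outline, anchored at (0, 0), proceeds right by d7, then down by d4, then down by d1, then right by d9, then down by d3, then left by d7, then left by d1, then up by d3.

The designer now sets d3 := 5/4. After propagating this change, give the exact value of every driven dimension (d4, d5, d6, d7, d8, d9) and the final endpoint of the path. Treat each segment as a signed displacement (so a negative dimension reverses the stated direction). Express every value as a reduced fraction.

Apply edit: d3 := 5/4
  d4 = d3 + d1 = 77/4
  d5 = 3 - d3/2 - d1 = -125/8
  d6 = d1*2 + 8 = 44
  d7 = d3/4 + d1 + 8 = 421/16
  d8 = 8 + d6 = 52
  d9 = d3/5 - d4 = -19
Walk from origin (0, 0):
  seg 1: right by d7 = 421/16 → (421/16, 0)
  seg 2: down by d4 = 77/4 → (421/16, -77/4)
  seg 3: down by d1 = 18 → (421/16, -149/4)
  seg 4: right by d9 = -19 → (117/16, -149/4)
  seg 5: down by d3 = 5/4 → (117/16, -77/2)
  seg 6: left by d7 = 421/16 → (-19, -77/2)
  seg 7: left by d1 = 18 → (-37, -77/2)
  seg 8: up by d3 = 5/4 → (-37, -149/4)

d4 = 77/4
d5 = -125/8
d6 = 44
d7 = 421/16
d8 = 52
d9 = -19
endpoint = (-37, -149/4)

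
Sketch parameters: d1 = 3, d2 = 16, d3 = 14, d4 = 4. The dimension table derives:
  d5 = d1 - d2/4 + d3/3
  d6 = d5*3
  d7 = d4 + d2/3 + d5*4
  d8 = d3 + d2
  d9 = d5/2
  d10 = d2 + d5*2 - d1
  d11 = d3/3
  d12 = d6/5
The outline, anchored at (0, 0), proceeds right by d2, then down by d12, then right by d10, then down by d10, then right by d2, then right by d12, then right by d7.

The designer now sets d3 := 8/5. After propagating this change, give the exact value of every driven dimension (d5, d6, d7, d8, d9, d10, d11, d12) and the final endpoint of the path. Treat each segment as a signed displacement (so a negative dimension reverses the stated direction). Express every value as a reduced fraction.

d5 = -7/15
d6 = -7/5
d7 = 112/15
d8 = 88/5
d9 = -7/30
d10 = 181/15
d11 = 8/15
d12 = -7/25
endpoint = (3844/75, -884/75)

Apply edit: d3 := 8/5
  d5 = d1 - d2/4 + d3/3 = -7/15
  d6 = d5*3 = -7/5
  d7 = d4 + d2/3 + d5*4 = 112/15
  d8 = d3 + d2 = 88/5
  d9 = d5/2 = -7/30
  d10 = d2 + d5*2 - d1 = 181/15
  d11 = d3/3 = 8/15
  d12 = d6/5 = -7/25
Walk from origin (0, 0):
  seg 1: right by d2 = 16 → (16, 0)
  seg 2: down by d12 = -7/25 → (16, 7/25)
  seg 3: right by d10 = 181/15 → (421/15, 7/25)
  seg 4: down by d10 = 181/15 → (421/15, -884/75)
  seg 5: right by d2 = 16 → (661/15, -884/75)
  seg 6: right by d12 = -7/25 → (3284/75, -884/75)
  seg 7: right by d7 = 112/15 → (3844/75, -884/75)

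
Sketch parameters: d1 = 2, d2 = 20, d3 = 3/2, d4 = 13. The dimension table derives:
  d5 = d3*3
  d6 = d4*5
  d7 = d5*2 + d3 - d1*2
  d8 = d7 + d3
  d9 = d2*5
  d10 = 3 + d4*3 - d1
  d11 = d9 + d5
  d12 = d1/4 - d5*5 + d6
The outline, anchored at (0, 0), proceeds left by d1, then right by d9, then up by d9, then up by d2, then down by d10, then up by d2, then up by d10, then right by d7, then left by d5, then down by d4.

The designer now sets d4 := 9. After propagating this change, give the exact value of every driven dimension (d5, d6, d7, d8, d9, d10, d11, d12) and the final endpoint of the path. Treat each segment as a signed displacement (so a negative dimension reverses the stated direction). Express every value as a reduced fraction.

Apply edit: d4 := 9
  d5 = d3*3 = 9/2
  d6 = d4*5 = 45
  d7 = d5*2 + d3 - d1*2 = 13/2
  d8 = d7 + d3 = 8
  d9 = d2*5 = 100
  d10 = 3 + d4*3 - d1 = 28
  d11 = d9 + d5 = 209/2
  d12 = d1/4 - d5*5 + d6 = 23
Walk from origin (0, 0):
  seg 1: left by d1 = 2 → (-2, 0)
  seg 2: right by d9 = 100 → (98, 0)
  seg 3: up by d9 = 100 → (98, 100)
  seg 4: up by d2 = 20 → (98, 120)
  seg 5: down by d10 = 28 → (98, 92)
  seg 6: up by d2 = 20 → (98, 112)
  seg 7: up by d10 = 28 → (98, 140)
  seg 8: right by d7 = 13/2 → (209/2, 140)
  seg 9: left by d5 = 9/2 → (100, 140)
  seg 10: down by d4 = 9 → (100, 131)

d5 = 9/2
d6 = 45
d7 = 13/2
d8 = 8
d9 = 100
d10 = 28
d11 = 209/2
d12 = 23
endpoint = (100, 131)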